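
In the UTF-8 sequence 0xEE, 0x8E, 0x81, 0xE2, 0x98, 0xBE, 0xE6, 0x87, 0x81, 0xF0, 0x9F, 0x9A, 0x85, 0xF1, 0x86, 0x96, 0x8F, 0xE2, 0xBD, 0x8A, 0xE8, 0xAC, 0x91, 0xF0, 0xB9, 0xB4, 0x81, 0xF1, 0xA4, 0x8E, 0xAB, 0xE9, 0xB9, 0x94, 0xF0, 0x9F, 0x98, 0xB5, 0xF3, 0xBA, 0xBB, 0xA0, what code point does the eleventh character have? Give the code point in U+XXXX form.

U+1F635

Offset 0: leading byte 0xEE = 11101110 → 3-byte char #1 = EE 8E 81.
Offset 3: leading byte 0xE2 = 11100010 → 3-byte char #2 = E2 98 BE.
Offset 6: leading byte 0xE6 = 11100110 → 3-byte char #3 = E6 87 81.
Offset 9: leading byte 0xF0 = 11110000 → 4-byte char #4 = F0 9F 9A 85.
Offset 13: leading byte 0xF1 = 11110001 → 4-byte char #5 = F1 86 96 8F.
Offset 17: leading byte 0xE2 = 11100010 → 3-byte char #6 = E2 BD 8A.
Offset 20: leading byte 0xE8 = 11101000 → 3-byte char #7 = E8 AC 91.
Offset 23: leading byte 0xF0 = 11110000 → 4-byte char #8 = F0 B9 B4 81.
Offset 27: leading byte 0xF1 = 11110001 → 4-byte char #9 = F1 A4 8E AB.
Offset 31: leading byte 0xE9 = 11101001 → 3-byte char #10 = E9 B9 94.
Offset 34: leading byte 0xF0 = 11110000 → 4-byte char #11 = F0 9F 98 B5.
Leading byte 0xF0 = 11110000 matches 11110xxx → 4-byte sequence.
Byte 1: 0xF0 = 11110000, payload 000 (3 bits).
Byte 2: 0x9F = 10011111 (10xxxxxx ✓), payload 011111.
Byte 3: 0x98 = 10011000 (10xxxxxx ✓), payload 011000.
Byte 4: 0xB5 = 10110101 (10xxxxxx ✓), payload 110101.
Concatenate: 000011111011000110101 = 0x1F635 (21 bits → U+1F635).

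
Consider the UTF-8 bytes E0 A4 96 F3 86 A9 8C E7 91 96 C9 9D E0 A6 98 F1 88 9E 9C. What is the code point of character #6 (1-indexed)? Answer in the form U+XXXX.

U+4879C

Offset 0: leading byte 0xE0 = 11100000 → 3-byte char #1 = E0 A4 96.
Offset 3: leading byte 0xF3 = 11110011 → 4-byte char #2 = F3 86 A9 8C.
Offset 7: leading byte 0xE7 = 11100111 → 3-byte char #3 = E7 91 96.
Offset 10: leading byte 0xC9 = 11001001 → 2-byte char #4 = C9 9D.
Offset 12: leading byte 0xE0 = 11100000 → 3-byte char #5 = E0 A6 98.
Offset 15: leading byte 0xF1 = 11110001 → 4-byte char #6 = F1 88 9E 9C.
Leading byte 0xF1 = 11110001 matches 11110xxx → 4-byte sequence.
Byte 1: 0xF1 = 11110001, payload 001 (3 bits).
Byte 2: 0x88 = 10001000 (10xxxxxx ✓), payload 001000.
Byte 3: 0x9E = 10011110 (10xxxxxx ✓), payload 011110.
Byte 4: 0x9C = 10011100 (10xxxxxx ✓), payload 011100.
Concatenate: 001001000011110011100 = 0x4879C (21 bits → U+4879C).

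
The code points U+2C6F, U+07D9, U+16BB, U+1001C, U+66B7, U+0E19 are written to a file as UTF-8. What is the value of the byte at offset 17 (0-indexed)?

0x99

U+2C6F → 3-byte form E2 B1 AF at offsets 0–2.
U+07D9 → 2-byte form DF 99 at offsets 3–4.
U+16BB → 3-byte form E1 9A BB at offsets 5–7.
U+1001C → 4-byte form F0 90 80 9C at offsets 8–11.
U+66B7 → 3-byte form E6 9A B7 at offsets 12–14.
U+0E19 → 3-byte form E0 B8 99 at offsets 15–17.
Offset 17 falls in char 6's range; it's byte 3 of E0 B8 99 = 0x99.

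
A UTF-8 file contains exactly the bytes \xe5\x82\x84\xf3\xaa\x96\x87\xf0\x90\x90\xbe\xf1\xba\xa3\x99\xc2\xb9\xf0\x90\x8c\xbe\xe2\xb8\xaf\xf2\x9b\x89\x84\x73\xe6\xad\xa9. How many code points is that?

10

Byte at offset 0: 0xE5 = 11100101 → 3-byte char (#1). Advance 3.
Byte at offset 3: 0xF3 = 11110011 → 4-byte char (#2). Advance 4.
Byte at offset 7: 0xF0 = 11110000 → 4-byte char (#3). Advance 4.
Byte at offset 11: 0xF1 = 11110001 → 4-byte char (#4). Advance 4.
Byte at offset 15: 0xC2 = 11000010 → 2-byte char (#5). Advance 2.
Byte at offset 17: 0xF0 = 11110000 → 4-byte char (#6). Advance 4.
Byte at offset 21: 0xE2 = 11100010 → 3-byte char (#7). Advance 3.
Byte at offset 24: 0xF2 = 11110010 → 4-byte char (#8). Advance 4.
Byte at offset 28: 0x73 = 01110011 → 1-byte char (#9). Advance 1.
Byte at offset 29: 0xE6 = 11100110 → 3-byte char (#10). Advance 3.
Reached end at offset 32 after 10 code points.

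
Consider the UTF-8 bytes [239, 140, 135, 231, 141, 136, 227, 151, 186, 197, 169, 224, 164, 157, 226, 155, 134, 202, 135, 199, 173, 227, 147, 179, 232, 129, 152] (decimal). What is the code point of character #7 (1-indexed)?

Offset 0: leading byte 0xEF = 11101111 → 3-byte char #1 = EF 8C 87.
Offset 3: leading byte 0xE7 = 11100111 → 3-byte char #2 = E7 8D 88.
Offset 6: leading byte 0xE3 = 11100011 → 3-byte char #3 = E3 97 BA.
Offset 9: leading byte 0xC5 = 11000101 → 2-byte char #4 = C5 A9.
Offset 11: leading byte 0xE0 = 11100000 → 3-byte char #5 = E0 A4 9D.
Offset 14: leading byte 0xE2 = 11100010 → 3-byte char #6 = E2 9B 86.
Offset 17: leading byte 0xCA = 11001010 → 2-byte char #7 = CA 87.
Leading byte 0xCA = 11001010 matches 110xxxxx → 2-byte sequence.
Byte 1: 0xCA = 11001010, payload 01010 (5 bits).
Byte 2: 0x87 = 10000111 (10xxxxxx ✓), payload 000111.
Concatenate: 01010000111 = 0x287 (11 bits → U+0287).

U+0287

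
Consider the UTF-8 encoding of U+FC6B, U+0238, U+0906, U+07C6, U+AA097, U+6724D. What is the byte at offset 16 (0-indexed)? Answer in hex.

0x89

U+FC6B → 3-byte form EF B1 AB at offsets 0–2.
U+0238 → 2-byte form C8 B8 at offsets 3–4.
U+0906 → 3-byte form E0 A4 86 at offsets 5–7.
U+07C6 → 2-byte form DF 86 at offsets 8–9.
U+AA097 → 4-byte form F2 AA 82 97 at offsets 10–13.
U+6724D → 4-byte form F1 A7 89 8D at offsets 14–17.
Offset 16 falls in char 6's range; it's byte 3 of F1 A7 89 8D = 0x89.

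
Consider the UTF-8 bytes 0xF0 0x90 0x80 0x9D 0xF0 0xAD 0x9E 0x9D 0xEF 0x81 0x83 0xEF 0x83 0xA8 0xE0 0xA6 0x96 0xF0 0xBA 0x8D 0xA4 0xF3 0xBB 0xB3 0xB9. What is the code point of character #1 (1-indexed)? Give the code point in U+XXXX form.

Offset 0: leading byte 0xF0 = 11110000 → 4-byte char #1 = F0 90 80 9D.
Leading byte 0xF0 = 11110000 matches 11110xxx → 4-byte sequence.
Byte 1: 0xF0 = 11110000, payload 000 (3 bits).
Byte 2: 0x90 = 10010000 (10xxxxxx ✓), payload 010000.
Byte 3: 0x80 = 10000000 (10xxxxxx ✓), payload 000000.
Byte 4: 0x9D = 10011101 (10xxxxxx ✓), payload 011101.
Concatenate: 000010000000000011101 = 0x1001D (21 bits → U+1001D).

U+1001D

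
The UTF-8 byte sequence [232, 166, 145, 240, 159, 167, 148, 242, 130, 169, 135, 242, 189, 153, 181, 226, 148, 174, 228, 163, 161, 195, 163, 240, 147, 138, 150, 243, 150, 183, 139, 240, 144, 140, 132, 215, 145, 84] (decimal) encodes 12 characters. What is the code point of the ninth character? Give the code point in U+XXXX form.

U+D6DCB

Offset 0: leading byte 0xE8 = 11101000 → 3-byte char #1 = E8 A6 91.
Offset 3: leading byte 0xF0 = 11110000 → 4-byte char #2 = F0 9F A7 94.
Offset 7: leading byte 0xF2 = 11110010 → 4-byte char #3 = F2 82 A9 87.
Offset 11: leading byte 0xF2 = 11110010 → 4-byte char #4 = F2 BD 99 B5.
Offset 15: leading byte 0xE2 = 11100010 → 3-byte char #5 = E2 94 AE.
Offset 18: leading byte 0xE4 = 11100100 → 3-byte char #6 = E4 A3 A1.
Offset 21: leading byte 0xC3 = 11000011 → 2-byte char #7 = C3 A3.
Offset 23: leading byte 0xF0 = 11110000 → 4-byte char #8 = F0 93 8A 96.
Offset 27: leading byte 0xF3 = 11110011 → 4-byte char #9 = F3 96 B7 8B.
Leading byte 0xF3 = 11110011 matches 11110xxx → 4-byte sequence.
Byte 1: 0xF3 = 11110011, payload 011 (3 bits).
Byte 2: 0x96 = 10010110 (10xxxxxx ✓), payload 010110.
Byte 3: 0xB7 = 10110111 (10xxxxxx ✓), payload 110111.
Byte 4: 0x8B = 10001011 (10xxxxxx ✓), payload 001011.
Concatenate: 011010110110111001011 = 0xD6DCB (21 bits → U+D6DCB).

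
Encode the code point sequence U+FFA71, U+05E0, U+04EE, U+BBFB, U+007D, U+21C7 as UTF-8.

U+FFA71: 4-byte form → F3 BF A9 B1.
U+05E0: 2-byte form → D7 A0.
U+04EE: 2-byte form → D3 AE.
U+BBFB: 3-byte form → EB AF BB.
U+007D: 1-byte form → 7D.
U+21C7: 3-byte form → E2 87 87.
Concatenated (15 bytes): F3 BF A9 B1 D7 A0 D3 AE EB AF BB 7D E2 87 87.

F3 BF A9 B1 D7 A0 D3 AE EB AF BB 7D E2 87 87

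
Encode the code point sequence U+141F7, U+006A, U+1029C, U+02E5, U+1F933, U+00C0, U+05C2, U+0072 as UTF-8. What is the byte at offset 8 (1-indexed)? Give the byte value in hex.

1-indexed offset 8 is 0-indexed offset 7.
U+141F7 → 4-byte form F0 94 87 B7 at offsets 0–3.
U+006A → 1-byte form 6A at offsets 4–4.
U+1029C → 4-byte form F0 90 8A 9C at offsets 5–8.
Offset 7 falls in char 3's range; it's byte 3 of F0 90 8A 9C = 0x8A.

0x8A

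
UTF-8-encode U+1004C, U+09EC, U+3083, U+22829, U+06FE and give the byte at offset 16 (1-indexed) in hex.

0xBE

1-indexed offset 16 is 0-indexed offset 15.
U+1004C → 4-byte form F0 90 81 8C at offsets 0–3.
U+09EC → 3-byte form E0 A7 AC at offsets 4–6.
U+3083 → 3-byte form E3 82 83 at offsets 7–9.
U+22829 → 4-byte form F0 A2 A0 A9 at offsets 10–13.
U+06FE → 2-byte form DB BE at offsets 14–15.
Offset 15 falls in char 5's range; it's byte 2 of DB BE = 0xBE.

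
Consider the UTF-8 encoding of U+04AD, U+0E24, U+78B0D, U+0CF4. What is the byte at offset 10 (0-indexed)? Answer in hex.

0xB3

U+04AD → 2-byte form D2 AD at offsets 0–1.
U+0E24 → 3-byte form E0 B8 A4 at offsets 2–4.
U+78B0D → 4-byte form F1 B8 AC 8D at offsets 5–8.
U+0CF4 → 3-byte form E0 B3 B4 at offsets 9–11.
Offset 10 falls in char 4's range; it's byte 2 of E0 B3 B4 = 0xB3.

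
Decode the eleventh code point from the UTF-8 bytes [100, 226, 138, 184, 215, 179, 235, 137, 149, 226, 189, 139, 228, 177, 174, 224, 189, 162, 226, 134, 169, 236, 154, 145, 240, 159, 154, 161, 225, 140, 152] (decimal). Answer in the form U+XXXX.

Offset 0: leading byte 0x64 = 01100100 → 1-byte char #1 = 64.
Offset 1: leading byte 0xE2 = 11100010 → 3-byte char #2 = E2 8A B8.
Offset 4: leading byte 0xD7 = 11010111 → 2-byte char #3 = D7 B3.
Offset 6: leading byte 0xEB = 11101011 → 3-byte char #4 = EB 89 95.
Offset 9: leading byte 0xE2 = 11100010 → 3-byte char #5 = E2 BD 8B.
Offset 12: leading byte 0xE4 = 11100100 → 3-byte char #6 = E4 B1 AE.
Offset 15: leading byte 0xE0 = 11100000 → 3-byte char #7 = E0 BD A2.
Offset 18: leading byte 0xE2 = 11100010 → 3-byte char #8 = E2 86 A9.
Offset 21: leading byte 0xEC = 11101100 → 3-byte char #9 = EC 9A 91.
Offset 24: leading byte 0xF0 = 11110000 → 4-byte char #10 = F0 9F 9A A1.
Offset 28: leading byte 0xE1 = 11100001 → 3-byte char #11 = E1 8C 98.
Leading byte 0xE1 = 11100001 matches 1110xxxx → 3-byte sequence.
Byte 1: 0xE1 = 11100001, payload 0001 (4 bits).
Byte 2: 0x8C = 10001100 (10xxxxxx ✓), payload 001100.
Byte 3: 0x98 = 10011000 (10xxxxxx ✓), payload 011000.
Concatenate: 0001001100011000 = 0x1318 (16 bits → U+1318).

U+1318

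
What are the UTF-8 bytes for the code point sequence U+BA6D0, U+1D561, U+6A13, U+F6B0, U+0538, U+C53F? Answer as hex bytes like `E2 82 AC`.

U+BA6D0: 4-byte form → F2 BA 9B 90.
U+1D561: 4-byte form → F0 9D 95 A1.
U+6A13: 3-byte form → E6 A8 93.
U+F6B0: 3-byte form → EF 9A B0.
U+0538: 2-byte form → D4 B8.
U+C53F: 3-byte form → EC 94 BF.
Concatenated (19 bytes): F2 BA 9B 90 F0 9D 95 A1 E6 A8 93 EF 9A B0 D4 B8 EC 94 BF.

F2 BA 9B 90 F0 9D 95 A1 E6 A8 93 EF 9A B0 D4 B8 EC 94 BF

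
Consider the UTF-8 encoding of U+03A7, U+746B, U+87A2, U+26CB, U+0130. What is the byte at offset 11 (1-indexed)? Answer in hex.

0x8B

1-indexed offset 11 is 0-indexed offset 10.
U+03A7 → 2-byte form CE A7 at offsets 0–1.
U+746B → 3-byte form E7 91 AB at offsets 2–4.
U+87A2 → 3-byte form E8 9E A2 at offsets 5–7.
U+26CB → 3-byte form E2 9B 8B at offsets 8–10.
Offset 10 falls in char 4's range; it's byte 3 of E2 9B 8B = 0x8B.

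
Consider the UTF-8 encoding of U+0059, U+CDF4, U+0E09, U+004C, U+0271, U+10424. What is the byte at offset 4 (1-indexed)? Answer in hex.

1-indexed offset 4 is 0-indexed offset 3.
U+0059 → 1-byte form 59 at offsets 0–0.
U+CDF4 → 3-byte form EC B7 B4 at offsets 1–3.
Offset 3 falls in char 2's range; it's byte 3 of EC B7 B4 = 0xB4.

0xB4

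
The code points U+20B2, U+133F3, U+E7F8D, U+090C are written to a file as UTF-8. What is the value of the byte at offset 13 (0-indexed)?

U+20B2 → 3-byte form E2 82 B2 at offsets 0–2.
U+133F3 → 4-byte form F0 93 8F B3 at offsets 3–6.
U+E7F8D → 4-byte form F3 A7 BE 8D at offsets 7–10.
U+090C → 3-byte form E0 A4 8C at offsets 11–13.
Offset 13 falls in char 4's range; it's byte 3 of E0 A4 8C = 0x8C.

0x8C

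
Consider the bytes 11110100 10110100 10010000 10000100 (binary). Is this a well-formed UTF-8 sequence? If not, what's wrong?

Leading byte 0xF4 = 11110100 → 4-byte form.
Payload = 0x134404, which exceeds U+10FFFF, the maximum Unicode code point. (Leading bytes F5–FF, or F4 followed by ≥ 0x90, are invalid.)

invalid (encodes a value above U+10FFFF)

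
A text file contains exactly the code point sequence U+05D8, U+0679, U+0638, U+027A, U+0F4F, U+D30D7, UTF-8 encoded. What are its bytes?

D7 98 D9 B9 D8 B8 C9 BA E0 BD 8F F3 93 83 97

U+05D8: 2-byte form → D7 98.
U+0679: 2-byte form → D9 B9.
U+0638: 2-byte form → D8 B8.
U+027A: 2-byte form → C9 BA.
U+0F4F: 3-byte form → E0 BD 8F.
U+D30D7: 4-byte form → F3 93 83 97.
Concatenated (15 bytes): D7 98 D9 B9 D8 B8 C9 BA E0 BD 8F F3 93 83 97.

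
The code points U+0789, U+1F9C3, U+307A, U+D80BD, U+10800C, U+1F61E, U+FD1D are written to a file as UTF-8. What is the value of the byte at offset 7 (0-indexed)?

U+0789 → 2-byte form DE 89 at offsets 0–1.
U+1F9C3 → 4-byte form F0 9F A7 83 at offsets 2–5.
U+307A → 3-byte form E3 81 BA at offsets 6–8.
Offset 7 falls in char 3's range; it's byte 2 of E3 81 BA = 0x81.

0x81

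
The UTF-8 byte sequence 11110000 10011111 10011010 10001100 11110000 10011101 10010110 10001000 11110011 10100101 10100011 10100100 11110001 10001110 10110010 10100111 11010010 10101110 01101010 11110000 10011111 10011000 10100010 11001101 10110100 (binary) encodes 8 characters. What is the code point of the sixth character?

Offset 0: leading byte 0xF0 = 11110000 → 4-byte char #1 = F0 9F 9A 8C.
Offset 4: leading byte 0xF0 = 11110000 → 4-byte char #2 = F0 9D 96 88.
Offset 8: leading byte 0xF3 = 11110011 → 4-byte char #3 = F3 A5 A3 A4.
Offset 12: leading byte 0xF1 = 11110001 → 4-byte char #4 = F1 8E B2 A7.
Offset 16: leading byte 0xD2 = 11010010 → 2-byte char #5 = D2 AE.
Offset 18: leading byte 0x6A = 01101010 → 1-byte char #6 = 6A.
Leading byte 0x6A = 01101010 matches 0xxxxxxx → 1-byte sequence.
Byte 1: 0x6A = 01101010, payload 1101010 (7 bits).
Concatenate: 1101010 = 0x6A (7 bits → U+006A).

U+006A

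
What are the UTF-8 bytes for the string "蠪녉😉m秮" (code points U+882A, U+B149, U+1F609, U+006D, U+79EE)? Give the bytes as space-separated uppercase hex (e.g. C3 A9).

U+882A: 3-byte form → E8 A0 AA.
U+B149: 3-byte form → EB 85 89.
U+1F609: 4-byte form → F0 9F 98 89.
U+006D: 1-byte form → 6D.
U+79EE: 3-byte form → E7 A7 AE.
Concatenated (14 bytes): E8 A0 AA EB 85 89 F0 9F 98 89 6D E7 A7 AE.

E8 A0 AA EB 85 89 F0 9F 98 89 6D E7 A7 AE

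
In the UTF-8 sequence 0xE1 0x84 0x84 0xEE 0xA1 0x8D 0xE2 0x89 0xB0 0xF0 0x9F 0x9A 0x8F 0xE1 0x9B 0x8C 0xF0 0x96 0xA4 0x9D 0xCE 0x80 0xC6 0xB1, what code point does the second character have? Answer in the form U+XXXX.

Offset 0: leading byte 0xE1 = 11100001 → 3-byte char #1 = E1 84 84.
Offset 3: leading byte 0xEE = 11101110 → 3-byte char #2 = EE A1 8D.
Leading byte 0xEE = 11101110 matches 1110xxxx → 3-byte sequence.
Byte 1: 0xEE = 11101110, payload 1110 (4 bits).
Byte 2: 0xA1 = 10100001 (10xxxxxx ✓), payload 100001.
Byte 3: 0x8D = 10001101 (10xxxxxx ✓), payload 001101.
Concatenate: 1110100001001101 = 0xE84D (16 bits → U+E84D).

U+E84D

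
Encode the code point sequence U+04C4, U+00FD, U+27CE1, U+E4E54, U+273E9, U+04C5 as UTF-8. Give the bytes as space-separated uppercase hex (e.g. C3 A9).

U+04C4: 2-byte form → D3 84.
U+00FD: 2-byte form → C3 BD.
U+27CE1: 4-byte form → F0 A7 B3 A1.
U+E4E54: 4-byte form → F3 A4 B9 94.
U+273E9: 4-byte form → F0 A7 8F A9.
U+04C5: 2-byte form → D3 85.
Concatenated (18 bytes): D3 84 C3 BD F0 A7 B3 A1 F3 A4 B9 94 F0 A7 8F A9 D3 85.

D3 84 C3 BD F0 A7 B3 A1 F3 A4 B9 94 F0 A7 8F A9 D3 85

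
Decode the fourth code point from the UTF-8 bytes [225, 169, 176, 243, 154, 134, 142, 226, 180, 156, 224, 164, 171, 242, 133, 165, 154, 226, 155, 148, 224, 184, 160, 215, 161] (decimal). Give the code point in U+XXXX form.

U+092B

Offset 0: leading byte 0xE1 = 11100001 → 3-byte char #1 = E1 A9 B0.
Offset 3: leading byte 0xF3 = 11110011 → 4-byte char #2 = F3 9A 86 8E.
Offset 7: leading byte 0xE2 = 11100010 → 3-byte char #3 = E2 B4 9C.
Offset 10: leading byte 0xE0 = 11100000 → 3-byte char #4 = E0 A4 AB.
Leading byte 0xE0 = 11100000 matches 1110xxxx → 3-byte sequence.
Byte 1: 0xE0 = 11100000, payload 0000 (4 bits).
Byte 2: 0xA4 = 10100100 (10xxxxxx ✓), payload 100100.
Byte 3: 0xAB = 10101011 (10xxxxxx ✓), payload 101011.
Concatenate: 0000100100101011 = 0x92B (16 bits → U+092B).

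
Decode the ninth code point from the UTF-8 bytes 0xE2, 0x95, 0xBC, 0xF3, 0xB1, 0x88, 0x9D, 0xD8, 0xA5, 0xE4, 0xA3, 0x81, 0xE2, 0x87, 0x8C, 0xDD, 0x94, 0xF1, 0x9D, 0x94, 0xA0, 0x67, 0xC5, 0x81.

Offset 0: leading byte 0xE2 = 11100010 → 3-byte char #1 = E2 95 BC.
Offset 3: leading byte 0xF3 = 11110011 → 4-byte char #2 = F3 B1 88 9D.
Offset 7: leading byte 0xD8 = 11011000 → 2-byte char #3 = D8 A5.
Offset 9: leading byte 0xE4 = 11100100 → 3-byte char #4 = E4 A3 81.
Offset 12: leading byte 0xE2 = 11100010 → 3-byte char #5 = E2 87 8C.
Offset 15: leading byte 0xDD = 11011101 → 2-byte char #6 = DD 94.
Offset 17: leading byte 0xF1 = 11110001 → 4-byte char #7 = F1 9D 94 A0.
Offset 21: leading byte 0x67 = 01100111 → 1-byte char #8 = 67.
Offset 22: leading byte 0xC5 = 11000101 → 2-byte char #9 = C5 81.
Leading byte 0xC5 = 11000101 matches 110xxxxx → 2-byte sequence.
Byte 1: 0xC5 = 11000101, payload 00101 (5 bits).
Byte 2: 0x81 = 10000001 (10xxxxxx ✓), payload 000001.
Concatenate: 00101000001 = 0x141 (11 bits → U+0141).

U+0141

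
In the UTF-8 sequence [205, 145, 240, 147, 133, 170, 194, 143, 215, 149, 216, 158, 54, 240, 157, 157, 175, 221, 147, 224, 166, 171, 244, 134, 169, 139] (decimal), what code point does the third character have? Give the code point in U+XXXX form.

U+008F

Offset 0: leading byte 0xCD = 11001101 → 2-byte char #1 = CD 91.
Offset 2: leading byte 0xF0 = 11110000 → 4-byte char #2 = F0 93 85 AA.
Offset 6: leading byte 0xC2 = 11000010 → 2-byte char #3 = C2 8F.
Leading byte 0xC2 = 11000010 matches 110xxxxx → 2-byte sequence.
Byte 1: 0xC2 = 11000010, payload 00010 (5 bits).
Byte 2: 0x8F = 10001111 (10xxxxxx ✓), payload 001111.
Concatenate: 00010001111 = 0x8F (11 bits → U+008F).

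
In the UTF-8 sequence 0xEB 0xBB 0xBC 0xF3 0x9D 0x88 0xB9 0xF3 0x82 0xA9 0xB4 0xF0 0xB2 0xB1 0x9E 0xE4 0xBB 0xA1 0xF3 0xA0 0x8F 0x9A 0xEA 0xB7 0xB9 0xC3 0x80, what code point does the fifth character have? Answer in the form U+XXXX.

Offset 0: leading byte 0xEB = 11101011 → 3-byte char #1 = EB BB BC.
Offset 3: leading byte 0xF3 = 11110011 → 4-byte char #2 = F3 9D 88 B9.
Offset 7: leading byte 0xF3 = 11110011 → 4-byte char #3 = F3 82 A9 B4.
Offset 11: leading byte 0xF0 = 11110000 → 4-byte char #4 = F0 B2 B1 9E.
Offset 15: leading byte 0xE4 = 11100100 → 3-byte char #5 = E4 BB A1.
Leading byte 0xE4 = 11100100 matches 1110xxxx → 3-byte sequence.
Byte 1: 0xE4 = 11100100, payload 0100 (4 bits).
Byte 2: 0xBB = 10111011 (10xxxxxx ✓), payload 111011.
Byte 3: 0xA1 = 10100001 (10xxxxxx ✓), payload 100001.
Concatenate: 0100111011100001 = 0x4EE1 (16 bits → U+4EE1).

U+4EE1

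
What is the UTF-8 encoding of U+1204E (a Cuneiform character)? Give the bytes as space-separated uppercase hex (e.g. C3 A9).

U+1204E = 0x1204E = 73806 decimal. In range U+10000–U+10FFFF → 4-byte form: 11110xxx 10xxxxxx 10xxxxxx 10xxxxxx.
Binary (21 bits): 000010010000001001110.
Split 3+6+6+6: 000 | 010010 | 000001 | 001110.
Byte 1: 11110000 = 0xF0.
Byte 2: 10010010 = 0x92.
Byte 3: 10000001 = 0x81.
Byte 4: 10001110 = 0x8E.

F0 92 81 8E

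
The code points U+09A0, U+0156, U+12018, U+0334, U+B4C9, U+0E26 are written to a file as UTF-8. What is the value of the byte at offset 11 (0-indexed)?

U+09A0 → 3-byte form E0 A6 A0 at offsets 0–2.
U+0156 → 2-byte form C5 96 at offsets 3–4.
U+12018 → 4-byte form F0 92 80 98 at offsets 5–8.
U+0334 → 2-byte form CC B4 at offsets 9–10.
U+B4C9 → 3-byte form EB 93 89 at offsets 11–13.
Offset 11 falls in char 5's range; it's byte 1 of EB 93 89 = 0xEB.

0xEB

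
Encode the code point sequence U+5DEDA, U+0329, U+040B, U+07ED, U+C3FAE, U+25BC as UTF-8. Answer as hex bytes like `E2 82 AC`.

U+5DEDA: 4-byte form → F1 9D BB 9A.
U+0329: 2-byte form → CC A9.
U+040B: 2-byte form → D0 8B.
U+07ED: 2-byte form → DF AD.
U+C3FAE: 4-byte form → F3 83 BE AE.
U+25BC: 3-byte form → E2 96 BC.
Concatenated (17 bytes): F1 9D BB 9A CC A9 D0 8B DF AD F3 83 BE AE E2 96 BC.

F1 9D BB 9A CC A9 D0 8B DF AD F3 83 BE AE E2 96 BC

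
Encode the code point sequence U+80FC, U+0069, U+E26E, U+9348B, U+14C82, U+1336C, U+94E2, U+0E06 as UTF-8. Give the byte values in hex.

E8 83 BC 69 EE 89 AE F2 93 92 8B F0 94 B2 82 F0 93 8D AC E9 93 A2 E0 B8 86

U+80FC: 3-byte form → E8 83 BC.
U+0069: 1-byte form → 69.
U+E26E: 3-byte form → EE 89 AE.
U+9348B: 4-byte form → F2 93 92 8B.
U+14C82: 4-byte form → F0 94 B2 82.
U+1336C: 4-byte form → F0 93 8D AC.
U+94E2: 3-byte form → E9 93 A2.
U+0E06: 3-byte form → E0 B8 86.
Concatenated (25 bytes): E8 83 BC 69 EE 89 AE F2 93 92 8B F0 94 B2 82 F0 93 8D AC E9 93 A2 E0 B8 86.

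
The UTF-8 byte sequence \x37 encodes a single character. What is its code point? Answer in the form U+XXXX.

U+0037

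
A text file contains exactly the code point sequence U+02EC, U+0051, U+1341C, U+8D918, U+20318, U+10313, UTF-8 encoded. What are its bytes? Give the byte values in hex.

U+02EC: 2-byte form → CB AC.
U+0051: 1-byte form → 51.
U+1341C: 4-byte form → F0 93 90 9C.
U+8D918: 4-byte form → F2 8D A4 98.
U+20318: 4-byte form → F0 A0 8C 98.
U+10313: 4-byte form → F0 90 8C 93.
Concatenated (19 bytes): CB AC 51 F0 93 90 9C F2 8D A4 98 F0 A0 8C 98 F0 90 8C 93.

CB AC 51 F0 93 90 9C F2 8D A4 98 F0 A0 8C 98 F0 90 8C 93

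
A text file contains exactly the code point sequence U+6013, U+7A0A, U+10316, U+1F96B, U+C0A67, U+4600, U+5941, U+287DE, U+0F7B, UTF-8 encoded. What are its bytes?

E6 80 93 E7 A8 8A F0 90 8C 96 F0 9F A5 AB F3 80 A9 A7 E4 98 80 E5 A5 81 F0 A8 9F 9E E0 BD BB

U+6013: 3-byte form → E6 80 93.
U+7A0A: 3-byte form → E7 A8 8A.
U+10316: 4-byte form → F0 90 8C 96.
U+1F96B: 4-byte form → F0 9F A5 AB.
U+C0A67: 4-byte form → F3 80 A9 A7.
U+4600: 3-byte form → E4 98 80.
U+5941: 3-byte form → E5 A5 81.
U+287DE: 4-byte form → F0 A8 9F 9E.
U+0F7B: 3-byte form → E0 BD BB.
Concatenated (31 bytes): E6 80 93 E7 A8 8A F0 90 8C 96 F0 9F A5 AB F3 80 A9 A7 E4 98 80 E5 A5 81 F0 A8 9F 9E E0 BD BB.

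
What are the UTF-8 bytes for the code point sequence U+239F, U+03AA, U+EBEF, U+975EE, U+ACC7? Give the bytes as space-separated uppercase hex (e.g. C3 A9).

E2 8E 9F CE AA EE AF AF F2 97 97 AE EA B3 87

U+239F: 3-byte form → E2 8E 9F.
U+03AA: 2-byte form → CE AA.
U+EBEF: 3-byte form → EE AF AF.
U+975EE: 4-byte form → F2 97 97 AE.
U+ACC7: 3-byte form → EA B3 87.
Concatenated (15 bytes): E2 8E 9F CE AA EE AF AF F2 97 97 AE EA B3 87.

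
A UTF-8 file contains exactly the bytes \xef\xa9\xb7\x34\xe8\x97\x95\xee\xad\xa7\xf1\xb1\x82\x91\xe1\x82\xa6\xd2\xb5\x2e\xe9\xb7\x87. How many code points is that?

9

Byte at offset 0: 0xEF = 11101111 → 3-byte char (#1). Advance 3.
Byte at offset 3: 0x34 = 00110100 → 1-byte char (#2). Advance 1.
Byte at offset 4: 0xE8 = 11101000 → 3-byte char (#3). Advance 3.
Byte at offset 7: 0xEE = 11101110 → 3-byte char (#4). Advance 3.
Byte at offset 10: 0xF1 = 11110001 → 4-byte char (#5). Advance 4.
Byte at offset 14: 0xE1 = 11100001 → 3-byte char (#6). Advance 3.
Byte at offset 17: 0xD2 = 11010010 → 2-byte char (#7). Advance 2.
Byte at offset 19: 0x2E = 00101110 → 1-byte char (#8). Advance 1.
Byte at offset 20: 0xE9 = 11101001 → 3-byte char (#9). Advance 3.
Reached end at offset 23 after 9 code points.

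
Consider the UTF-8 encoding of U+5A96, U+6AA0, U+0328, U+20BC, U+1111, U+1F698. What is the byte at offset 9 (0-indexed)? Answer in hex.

0x82

U+5A96 → 3-byte form E5 AA 96 at offsets 0–2.
U+6AA0 → 3-byte form E6 AA A0 at offsets 3–5.
U+0328 → 2-byte form CC A8 at offsets 6–7.
U+20BC → 3-byte form E2 82 BC at offsets 8–10.
Offset 9 falls in char 4's range; it's byte 2 of E2 82 BC = 0x82.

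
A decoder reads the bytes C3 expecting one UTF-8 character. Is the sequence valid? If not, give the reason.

invalid (sequence truncated)

Leading byte 0xC3 = 11000011 → 2-byte form, but only 1 byte is present.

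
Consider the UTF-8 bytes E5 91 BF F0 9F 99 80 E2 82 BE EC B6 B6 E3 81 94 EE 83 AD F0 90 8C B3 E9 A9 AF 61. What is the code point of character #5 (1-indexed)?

U+3054

Offset 0: leading byte 0xE5 = 11100101 → 3-byte char #1 = E5 91 BF.
Offset 3: leading byte 0xF0 = 11110000 → 4-byte char #2 = F0 9F 99 80.
Offset 7: leading byte 0xE2 = 11100010 → 3-byte char #3 = E2 82 BE.
Offset 10: leading byte 0xEC = 11101100 → 3-byte char #4 = EC B6 B6.
Offset 13: leading byte 0xE3 = 11100011 → 3-byte char #5 = E3 81 94.
Leading byte 0xE3 = 11100011 matches 1110xxxx → 3-byte sequence.
Byte 1: 0xE3 = 11100011, payload 0011 (4 bits).
Byte 2: 0x81 = 10000001 (10xxxxxx ✓), payload 000001.
Byte 3: 0x94 = 10010100 (10xxxxxx ✓), payload 010100.
Concatenate: 0011000001010100 = 0x3054 (16 bits → U+3054).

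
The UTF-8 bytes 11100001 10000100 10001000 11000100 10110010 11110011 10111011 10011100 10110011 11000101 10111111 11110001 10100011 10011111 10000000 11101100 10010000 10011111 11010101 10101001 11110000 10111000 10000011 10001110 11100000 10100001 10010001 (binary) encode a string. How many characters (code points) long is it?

Byte at offset 0: 0xE1 = 11100001 → 3-byte char (#1). Advance 3.
Byte at offset 3: 0xC4 = 11000100 → 2-byte char (#2). Advance 2.
Byte at offset 5: 0xF3 = 11110011 → 4-byte char (#3). Advance 4.
Byte at offset 9: 0xC5 = 11000101 → 2-byte char (#4). Advance 2.
Byte at offset 11: 0xF1 = 11110001 → 4-byte char (#5). Advance 4.
Byte at offset 15: 0xEC = 11101100 → 3-byte char (#6). Advance 3.
Byte at offset 18: 0xD5 = 11010101 → 2-byte char (#7). Advance 2.
Byte at offset 20: 0xF0 = 11110000 → 4-byte char (#8). Advance 4.
Byte at offset 24: 0xE0 = 11100000 → 3-byte char (#9). Advance 3.
Reached end at offset 27 after 9 code points.

9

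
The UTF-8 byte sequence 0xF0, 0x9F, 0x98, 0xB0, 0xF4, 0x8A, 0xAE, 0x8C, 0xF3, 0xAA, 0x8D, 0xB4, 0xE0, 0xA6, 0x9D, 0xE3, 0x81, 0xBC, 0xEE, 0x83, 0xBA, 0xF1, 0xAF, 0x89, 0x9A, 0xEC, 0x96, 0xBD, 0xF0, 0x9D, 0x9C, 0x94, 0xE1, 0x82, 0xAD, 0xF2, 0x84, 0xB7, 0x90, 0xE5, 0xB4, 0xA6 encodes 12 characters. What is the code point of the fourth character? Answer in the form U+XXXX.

U+099D

Offset 0: leading byte 0xF0 = 11110000 → 4-byte char #1 = F0 9F 98 B0.
Offset 4: leading byte 0xF4 = 11110100 → 4-byte char #2 = F4 8A AE 8C.
Offset 8: leading byte 0xF3 = 11110011 → 4-byte char #3 = F3 AA 8D B4.
Offset 12: leading byte 0xE0 = 11100000 → 3-byte char #4 = E0 A6 9D.
Leading byte 0xE0 = 11100000 matches 1110xxxx → 3-byte sequence.
Byte 1: 0xE0 = 11100000, payload 0000 (4 bits).
Byte 2: 0xA6 = 10100110 (10xxxxxx ✓), payload 100110.
Byte 3: 0x9D = 10011101 (10xxxxxx ✓), payload 011101.
Concatenate: 0000100110011101 = 0x99D (16 bits → U+099D).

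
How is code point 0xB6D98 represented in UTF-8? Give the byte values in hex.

F2 B6 B6 98

U+B6D98 = 0xB6D98 = 748952 decimal. In range U+10000–U+10FFFF → 4-byte form: 11110xxx 10xxxxxx 10xxxxxx 10xxxxxx.
Binary (21 bits): 010110110110110011000.
Split 3+6+6+6: 010 | 110110 | 110110 | 011000.
Byte 1: 11110010 = 0xF2.
Byte 2: 10110110 = 0xB6.
Byte 3: 10110110 = 0xB6.
Byte 4: 10011000 = 0x98.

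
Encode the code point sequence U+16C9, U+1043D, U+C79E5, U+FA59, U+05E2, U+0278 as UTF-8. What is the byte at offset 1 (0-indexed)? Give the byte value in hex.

U+16C9 → 3-byte form E1 9B 89 at offsets 0–2.
Offset 1 falls in char 1's range; it's byte 2 of E1 9B 89 = 0x9B.

0x9B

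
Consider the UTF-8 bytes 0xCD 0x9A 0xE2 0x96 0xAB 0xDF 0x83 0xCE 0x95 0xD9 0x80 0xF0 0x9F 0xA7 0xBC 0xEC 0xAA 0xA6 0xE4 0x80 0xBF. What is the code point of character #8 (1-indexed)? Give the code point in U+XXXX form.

U+403F

Offset 0: leading byte 0xCD = 11001101 → 2-byte char #1 = CD 9A.
Offset 2: leading byte 0xE2 = 11100010 → 3-byte char #2 = E2 96 AB.
Offset 5: leading byte 0xDF = 11011111 → 2-byte char #3 = DF 83.
Offset 7: leading byte 0xCE = 11001110 → 2-byte char #4 = CE 95.
Offset 9: leading byte 0xD9 = 11011001 → 2-byte char #5 = D9 80.
Offset 11: leading byte 0xF0 = 11110000 → 4-byte char #6 = F0 9F A7 BC.
Offset 15: leading byte 0xEC = 11101100 → 3-byte char #7 = EC AA A6.
Offset 18: leading byte 0xE4 = 11100100 → 3-byte char #8 = E4 80 BF.
Leading byte 0xE4 = 11100100 matches 1110xxxx → 3-byte sequence.
Byte 1: 0xE4 = 11100100, payload 0100 (4 bits).
Byte 2: 0x80 = 10000000 (10xxxxxx ✓), payload 000000.
Byte 3: 0xBF = 10111111 (10xxxxxx ✓), payload 111111.
Concatenate: 0100000000111111 = 0x403F (16 bits → U+403F).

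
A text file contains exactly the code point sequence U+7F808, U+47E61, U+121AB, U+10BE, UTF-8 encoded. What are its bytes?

U+7F808: 4-byte form → F1 BF A0 88.
U+47E61: 4-byte form → F1 87 B9 A1.
U+121AB: 4-byte form → F0 92 86 AB.
U+10BE: 3-byte form → E1 82 BE.
Concatenated (15 bytes): F1 BF A0 88 F1 87 B9 A1 F0 92 86 AB E1 82 BE.

F1 BF A0 88 F1 87 B9 A1 F0 92 86 AB E1 82 BE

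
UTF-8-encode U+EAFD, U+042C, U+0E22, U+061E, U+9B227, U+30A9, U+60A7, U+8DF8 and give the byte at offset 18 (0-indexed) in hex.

0x82

U+EAFD → 3-byte form EE AB BD at offsets 0–2.
U+042C → 2-byte form D0 AC at offsets 3–4.
U+0E22 → 3-byte form E0 B8 A2 at offsets 5–7.
U+061E → 2-byte form D8 9E at offsets 8–9.
U+9B227 → 4-byte form F2 9B 88 A7 at offsets 10–13.
U+30A9 → 3-byte form E3 82 A9 at offsets 14–16.
U+60A7 → 3-byte form E6 82 A7 at offsets 17–19.
Offset 18 falls in char 7's range; it's byte 2 of E6 82 A7 = 0x82.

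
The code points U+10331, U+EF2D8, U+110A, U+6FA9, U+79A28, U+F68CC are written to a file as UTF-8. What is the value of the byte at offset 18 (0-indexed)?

0xF3

U+10331 → 4-byte form F0 90 8C B1 at offsets 0–3.
U+EF2D8 → 4-byte form F3 AF 8B 98 at offsets 4–7.
U+110A → 3-byte form E1 84 8A at offsets 8–10.
U+6FA9 → 3-byte form E6 BE A9 at offsets 11–13.
U+79A28 → 4-byte form F1 B9 A8 A8 at offsets 14–17.
U+F68CC → 4-byte form F3 B6 A3 8C at offsets 18–21.
Offset 18 falls in char 6's range; it's byte 1 of F3 B6 A3 8C = 0xF3.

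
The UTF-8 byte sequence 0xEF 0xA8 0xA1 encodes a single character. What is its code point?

Leading byte 0xEF = 11101111 matches 1110xxxx → 3-byte sequence.
Byte 1: 0xEF = 11101111, payload 1111 (4 bits).
Byte 2: 0xA8 = 10101000 (10xxxxxx ✓), payload 101000.
Byte 3: 0xA1 = 10100001 (10xxxxxx ✓), payload 100001.
Concatenate: 1111101000100001 = 0xFA21 (16 bits → U+FA21).

U+FA21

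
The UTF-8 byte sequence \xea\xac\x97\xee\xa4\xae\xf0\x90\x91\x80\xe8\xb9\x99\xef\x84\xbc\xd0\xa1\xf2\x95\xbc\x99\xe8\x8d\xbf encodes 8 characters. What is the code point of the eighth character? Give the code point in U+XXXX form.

Offset 0: leading byte 0xEA = 11101010 → 3-byte char #1 = EA AC 97.
Offset 3: leading byte 0xEE = 11101110 → 3-byte char #2 = EE A4 AE.
Offset 6: leading byte 0xF0 = 11110000 → 4-byte char #3 = F0 90 91 80.
Offset 10: leading byte 0xE8 = 11101000 → 3-byte char #4 = E8 B9 99.
Offset 13: leading byte 0xEF = 11101111 → 3-byte char #5 = EF 84 BC.
Offset 16: leading byte 0xD0 = 11010000 → 2-byte char #6 = D0 A1.
Offset 18: leading byte 0xF2 = 11110010 → 4-byte char #7 = F2 95 BC 99.
Offset 22: leading byte 0xE8 = 11101000 → 3-byte char #8 = E8 8D BF.
Leading byte 0xE8 = 11101000 matches 1110xxxx → 3-byte sequence.
Byte 1: 0xE8 = 11101000, payload 1000 (4 bits).
Byte 2: 0x8D = 10001101 (10xxxxxx ✓), payload 001101.
Byte 3: 0xBF = 10111111 (10xxxxxx ✓), payload 111111.
Concatenate: 1000001101111111 = 0x837F (16 bits → U+837F).

U+837F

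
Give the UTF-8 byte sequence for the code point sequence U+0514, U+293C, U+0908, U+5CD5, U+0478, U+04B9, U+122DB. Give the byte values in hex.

U+0514: 2-byte form → D4 94.
U+293C: 3-byte form → E2 A4 BC.
U+0908: 3-byte form → E0 A4 88.
U+5CD5: 3-byte form → E5 B3 95.
U+0478: 2-byte form → D1 B8.
U+04B9: 2-byte form → D2 B9.
U+122DB: 4-byte form → F0 92 8B 9B.
Concatenated (19 bytes): D4 94 E2 A4 BC E0 A4 88 E5 B3 95 D1 B8 D2 B9 F0 92 8B 9B.

D4 94 E2 A4 BC E0 A4 88 E5 B3 95 D1 B8 D2 B9 F0 92 8B 9B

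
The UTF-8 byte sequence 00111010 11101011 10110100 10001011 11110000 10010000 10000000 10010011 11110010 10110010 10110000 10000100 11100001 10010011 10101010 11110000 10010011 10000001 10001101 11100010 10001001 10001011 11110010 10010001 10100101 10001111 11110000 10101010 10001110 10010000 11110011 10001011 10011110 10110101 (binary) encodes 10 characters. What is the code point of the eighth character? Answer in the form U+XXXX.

Offset 0: leading byte 0x3A = 00111010 → 1-byte char #1 = 3A.
Offset 1: leading byte 0xEB = 11101011 → 3-byte char #2 = EB B4 8B.
Offset 4: leading byte 0xF0 = 11110000 → 4-byte char #3 = F0 90 80 93.
Offset 8: leading byte 0xF2 = 11110010 → 4-byte char #4 = F2 B2 B0 84.
Offset 12: leading byte 0xE1 = 11100001 → 3-byte char #5 = E1 93 AA.
Offset 15: leading byte 0xF0 = 11110000 → 4-byte char #6 = F0 93 81 8D.
Offset 19: leading byte 0xE2 = 11100010 → 3-byte char #7 = E2 89 8B.
Offset 22: leading byte 0xF2 = 11110010 → 4-byte char #8 = F2 91 A5 8F.
Leading byte 0xF2 = 11110010 matches 11110xxx → 4-byte sequence.
Byte 1: 0xF2 = 11110010, payload 010 (3 bits).
Byte 2: 0x91 = 10010001 (10xxxxxx ✓), payload 010001.
Byte 3: 0xA5 = 10100101 (10xxxxxx ✓), payload 100101.
Byte 4: 0x8F = 10001111 (10xxxxxx ✓), payload 001111.
Concatenate: 010010001100101001111 = 0x9194F (21 bits → U+9194F).

U+9194F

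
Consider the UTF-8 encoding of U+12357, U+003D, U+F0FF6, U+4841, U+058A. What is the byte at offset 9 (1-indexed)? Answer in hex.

1-indexed offset 9 is 0-indexed offset 8.
U+12357 → 4-byte form F0 92 8D 97 at offsets 0–3.
U+003D → 1-byte form 3D at offsets 4–4.
U+F0FF6 → 4-byte form F3 B0 BF B6 at offsets 5–8.
Offset 8 falls in char 3's range; it's byte 4 of F3 B0 BF B6 = 0xB6.

0xB6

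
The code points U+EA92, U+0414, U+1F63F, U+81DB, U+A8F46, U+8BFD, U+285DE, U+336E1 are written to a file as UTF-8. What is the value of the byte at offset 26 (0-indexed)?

0xA1

U+EA92 → 3-byte form EE AA 92 at offsets 0–2.
U+0414 → 2-byte form D0 94 at offsets 3–4.
U+1F63F → 4-byte form F0 9F 98 BF at offsets 5–8.
U+81DB → 3-byte form E8 87 9B at offsets 9–11.
U+A8F46 → 4-byte form F2 A8 BD 86 at offsets 12–15.
U+8BFD → 3-byte form E8 AF BD at offsets 16–18.
U+285DE → 4-byte form F0 A8 97 9E at offsets 19–22.
U+336E1 → 4-byte form F0 B3 9B A1 at offsets 23–26.
Offset 26 falls in char 8's range; it's byte 4 of F0 B3 9B A1 = 0xA1.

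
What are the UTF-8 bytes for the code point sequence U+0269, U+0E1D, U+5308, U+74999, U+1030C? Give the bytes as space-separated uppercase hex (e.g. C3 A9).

C9 A9 E0 B8 9D E5 8C 88 F1 B4 A6 99 F0 90 8C 8C

U+0269: 2-byte form → C9 A9.
U+0E1D: 3-byte form → E0 B8 9D.
U+5308: 3-byte form → E5 8C 88.
U+74999: 4-byte form → F1 B4 A6 99.
U+1030C: 4-byte form → F0 90 8C 8C.
Concatenated (16 bytes): C9 A9 E0 B8 9D E5 8C 88 F1 B4 A6 99 F0 90 8C 8C.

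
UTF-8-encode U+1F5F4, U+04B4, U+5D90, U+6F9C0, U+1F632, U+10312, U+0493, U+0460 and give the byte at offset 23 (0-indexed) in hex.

U+1F5F4 → 4-byte form F0 9F 97 B4 at offsets 0–3.
U+04B4 → 2-byte form D2 B4 at offsets 4–5.
U+5D90 → 3-byte form E5 B6 90 at offsets 6–8.
U+6F9C0 → 4-byte form F1 AF A7 80 at offsets 9–12.
U+1F632 → 4-byte form F0 9F 98 B2 at offsets 13–16.
U+10312 → 4-byte form F0 90 8C 92 at offsets 17–20.
U+0493 → 2-byte form D2 93 at offsets 21–22.
U+0460 → 2-byte form D1 A0 at offsets 23–24.
Offset 23 falls in char 8's range; it's byte 1 of D1 A0 = 0xD1.

0xD1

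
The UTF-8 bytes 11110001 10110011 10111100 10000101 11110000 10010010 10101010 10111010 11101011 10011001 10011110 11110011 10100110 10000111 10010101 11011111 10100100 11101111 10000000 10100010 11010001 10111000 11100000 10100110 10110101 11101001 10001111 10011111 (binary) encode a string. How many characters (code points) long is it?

9

Byte at offset 0: 0xF1 = 11110001 → 4-byte char (#1). Advance 4.
Byte at offset 4: 0xF0 = 11110000 → 4-byte char (#2). Advance 4.
Byte at offset 8: 0xEB = 11101011 → 3-byte char (#3). Advance 3.
Byte at offset 11: 0xF3 = 11110011 → 4-byte char (#4). Advance 4.
Byte at offset 15: 0xDF = 11011111 → 2-byte char (#5). Advance 2.
Byte at offset 17: 0xEF = 11101111 → 3-byte char (#6). Advance 3.
Byte at offset 20: 0xD1 = 11010001 → 2-byte char (#7). Advance 2.
Byte at offset 22: 0xE0 = 11100000 → 3-byte char (#8). Advance 3.
Byte at offset 25: 0xE9 = 11101001 → 3-byte char (#9). Advance 3.
Reached end at offset 28 after 9 code points.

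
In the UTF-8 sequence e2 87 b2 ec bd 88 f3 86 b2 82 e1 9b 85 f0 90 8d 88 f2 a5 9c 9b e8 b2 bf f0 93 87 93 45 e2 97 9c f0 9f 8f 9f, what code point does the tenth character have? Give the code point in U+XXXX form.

U+25DC

Offset 0: leading byte 0xE2 = 11100010 → 3-byte char #1 = E2 87 B2.
Offset 3: leading byte 0xEC = 11101100 → 3-byte char #2 = EC BD 88.
Offset 6: leading byte 0xF3 = 11110011 → 4-byte char #3 = F3 86 B2 82.
Offset 10: leading byte 0xE1 = 11100001 → 3-byte char #4 = E1 9B 85.
Offset 13: leading byte 0xF0 = 11110000 → 4-byte char #5 = F0 90 8D 88.
Offset 17: leading byte 0xF2 = 11110010 → 4-byte char #6 = F2 A5 9C 9B.
Offset 21: leading byte 0xE8 = 11101000 → 3-byte char #7 = E8 B2 BF.
Offset 24: leading byte 0xF0 = 11110000 → 4-byte char #8 = F0 93 87 93.
Offset 28: leading byte 0x45 = 01000101 → 1-byte char #9 = 45.
Offset 29: leading byte 0xE2 = 11100010 → 3-byte char #10 = E2 97 9C.
Leading byte 0xE2 = 11100010 matches 1110xxxx → 3-byte sequence.
Byte 1: 0xE2 = 11100010, payload 0010 (4 bits).
Byte 2: 0x97 = 10010111 (10xxxxxx ✓), payload 010111.
Byte 3: 0x9C = 10011100 (10xxxxxx ✓), payload 011100.
Concatenate: 0010010111011100 = 0x25DC (16 bits → U+25DC).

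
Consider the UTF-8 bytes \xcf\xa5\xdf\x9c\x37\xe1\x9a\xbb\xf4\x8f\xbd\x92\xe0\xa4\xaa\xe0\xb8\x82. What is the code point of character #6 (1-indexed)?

U+092A

Offset 0: leading byte 0xCF = 11001111 → 2-byte char #1 = CF A5.
Offset 2: leading byte 0xDF = 11011111 → 2-byte char #2 = DF 9C.
Offset 4: leading byte 0x37 = 00110111 → 1-byte char #3 = 37.
Offset 5: leading byte 0xE1 = 11100001 → 3-byte char #4 = E1 9A BB.
Offset 8: leading byte 0xF4 = 11110100 → 4-byte char #5 = F4 8F BD 92.
Offset 12: leading byte 0xE0 = 11100000 → 3-byte char #6 = E0 A4 AA.
Leading byte 0xE0 = 11100000 matches 1110xxxx → 3-byte sequence.
Byte 1: 0xE0 = 11100000, payload 0000 (4 bits).
Byte 2: 0xA4 = 10100100 (10xxxxxx ✓), payload 100100.
Byte 3: 0xAA = 10101010 (10xxxxxx ✓), payload 101010.
Concatenate: 0000100100101010 = 0x92A (16 bits → U+092A).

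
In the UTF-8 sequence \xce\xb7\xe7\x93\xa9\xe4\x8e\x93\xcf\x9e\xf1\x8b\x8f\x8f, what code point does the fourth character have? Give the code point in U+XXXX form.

Offset 0: leading byte 0xCE = 11001110 → 2-byte char #1 = CE B7.
Offset 2: leading byte 0xE7 = 11100111 → 3-byte char #2 = E7 93 A9.
Offset 5: leading byte 0xE4 = 11100100 → 3-byte char #3 = E4 8E 93.
Offset 8: leading byte 0xCF = 11001111 → 2-byte char #4 = CF 9E.
Leading byte 0xCF = 11001111 matches 110xxxxx → 2-byte sequence.
Byte 1: 0xCF = 11001111, payload 01111 (5 bits).
Byte 2: 0x9E = 10011110 (10xxxxxx ✓), payload 011110.
Concatenate: 01111011110 = 0x3DE (11 bits → U+03DE).

U+03DE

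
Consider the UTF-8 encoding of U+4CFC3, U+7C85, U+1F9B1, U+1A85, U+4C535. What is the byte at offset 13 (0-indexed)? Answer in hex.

U+4CFC3 → 4-byte form F1 8C BF 83 at offsets 0–3.
U+7C85 → 3-byte form E7 B2 85 at offsets 4–6.
U+1F9B1 → 4-byte form F0 9F A6 B1 at offsets 7–10.
U+1A85 → 3-byte form E1 AA 85 at offsets 11–13.
Offset 13 falls in char 4's range; it's byte 3 of E1 AA 85 = 0x85.

0x85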